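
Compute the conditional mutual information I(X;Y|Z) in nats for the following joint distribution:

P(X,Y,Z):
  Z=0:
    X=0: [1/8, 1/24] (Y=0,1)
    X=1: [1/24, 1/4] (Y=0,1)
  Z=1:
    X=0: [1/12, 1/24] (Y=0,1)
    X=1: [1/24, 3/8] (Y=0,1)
0.1647 nats

Conditional mutual information: I(X;Y|Z) = H(X|Z) + H(Y|Z) - H(X,Y|Z)

H(Z) = 0.6897
H(X,Z) = 1.2827 → H(X|Z) = 0.5930
H(Y,Z) = 1.2827 → H(Y|Z) = 0.5930
H(X,Y,Z) = 1.7111 → H(X,Y|Z) = 1.0214

I(X;Y|Z) = 0.5930 + 0.5930 - 1.0214 = 0.1647 nats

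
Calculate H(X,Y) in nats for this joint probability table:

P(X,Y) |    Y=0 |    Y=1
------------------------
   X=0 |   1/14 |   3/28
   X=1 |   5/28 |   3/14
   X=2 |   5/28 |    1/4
1.7198 nats

Joint entropy is H(X,Y) = -Σ_{x,y} p(x,y) log p(x,y).

Summing over all non-zero entries:
H(X,Y) = -[1/14·log_e(1/14) + 3/28·log_e(3/28) + 5/28·log_e(5/28) + 3/14·log_e(3/14) + 5/28·log_e(5/28) + 1/4·log_e(1/4)]
H(X,Y) = 1.7198 nats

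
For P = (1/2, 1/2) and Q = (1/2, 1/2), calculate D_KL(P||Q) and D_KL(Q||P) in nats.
D_KL(P||Q) = 0.0000, D_KL(Q||P) = 0.0000

KL divergence is not symmetric: D_KL(P||Q) ≠ D_KL(Q||P) in general.

D_KL(P||Q) = 0.0000 nats
D_KL(Q||P) = 0.0000 nats

In this case they happen to be equal (to 4 decimal places).

This asymmetry is why KL divergence is not a true distance metric.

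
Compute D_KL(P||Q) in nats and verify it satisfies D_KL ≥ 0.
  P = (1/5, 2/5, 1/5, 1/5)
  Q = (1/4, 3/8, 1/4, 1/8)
0.0306 nats

KL divergence satisfies the Gibbs inequality: D_KL(P||Q) ≥ 0 for all distributions P, Q.

D_KL(P||Q) = Σ p(x) log(p(x)/q(x))
Term by term:
  x=0: 1/5 × log_e[(1/5)/(1/4)] = -0.0446
  x=1: 2/5 × log_e[(2/5)/(3/8)] = 0.0258
  x=2: 1/5 × log_e[(1/5)/(1/4)] = -0.0446
  x=3: 1/5 × log_e[(1/5)/(1/8)] = 0.0940
D_KL(P||Q) = 0.0306 nats

D_KL(P||Q) = 0.0306 ≥ 0 ✓

This non-negativity is a fundamental property: relative entropy cannot be negative because it measures how different Q is from P.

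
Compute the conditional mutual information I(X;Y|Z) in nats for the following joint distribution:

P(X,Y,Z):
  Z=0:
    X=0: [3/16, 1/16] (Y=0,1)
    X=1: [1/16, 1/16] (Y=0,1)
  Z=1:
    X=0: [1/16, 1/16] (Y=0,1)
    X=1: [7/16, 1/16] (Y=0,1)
0.0492 nats

Conditional mutual information: I(X;Y|Z) = H(X|Z) + H(Y|Z) - H(X,Y|Z)

H(Z) = 0.6616
H(X,Z) = 1.2130 → H(X|Z) = 0.5514
H(Y,Z) = 1.2130 → H(Y|Z) = 0.5514
H(X,Y,Z) = 1.7153 → H(X,Y|Z) = 1.0537

I(X;Y|Z) = 0.5514 + 0.5514 - 1.0537 = 0.0492 nats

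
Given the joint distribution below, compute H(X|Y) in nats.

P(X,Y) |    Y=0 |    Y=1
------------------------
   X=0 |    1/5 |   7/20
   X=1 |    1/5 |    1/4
0.6848 nats

Using the chain rule: H(X|Y) = H(X,Y) - H(Y)

First, compute H(X,Y) = 1.3578 nats

Marginal P(Y) = (2/5, 3/5)
H(Y) = 0.6730 nats

H(X|Y) = H(X,Y) - H(Y) = 1.3578 - 0.6730 = 0.6848 nats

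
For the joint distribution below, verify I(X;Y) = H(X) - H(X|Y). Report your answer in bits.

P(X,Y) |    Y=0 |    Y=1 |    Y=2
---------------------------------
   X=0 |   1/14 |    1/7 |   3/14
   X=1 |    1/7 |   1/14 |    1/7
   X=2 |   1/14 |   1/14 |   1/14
I(X;Y) = 0.0481 bits

Mutual information has multiple equivalent forms:
- I(X;Y) = H(X) - H(X|Y)
- I(X;Y) = H(Y) - H(Y|X)
- I(X;Y) = H(X) + H(Y) - H(X,Y)

Computing all quantities:
H(X) = 1.5306, H(Y) = 1.5567, H(X,Y) = 3.0391
H(X|Y) = 1.4825, H(Y|X) = 1.5085

Verification:
H(X) - H(X|Y) = 1.5306 - 1.4825 = 0.0481
H(Y) - H(Y|X) = 1.5567 - 1.5085 = 0.0481
H(X) + H(Y) - H(X,Y) = 1.5306 + 1.5567 - 3.0391 = 0.0481

All forms give I(X;Y) = 0.0481 bits. ✓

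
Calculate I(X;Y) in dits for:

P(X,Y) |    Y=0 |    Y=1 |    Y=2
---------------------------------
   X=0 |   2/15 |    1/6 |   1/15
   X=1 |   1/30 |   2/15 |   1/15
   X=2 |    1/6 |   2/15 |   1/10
0.0148 dits

Mutual information: I(X;Y) = H(X) + H(Y) - H(X,Y)

Marginals:
P(X) = (11/30, 7/30, 2/5), H(X) = 0.4664 dits
P(Y) = (1/3, 13/30, 7/30), H(Y) = 0.4639 dits

Joint entropy: H(X,Y) = 0.9155 dits

I(X;Y) = 0.4664 + 0.4639 - 0.9155 = 0.0148 dits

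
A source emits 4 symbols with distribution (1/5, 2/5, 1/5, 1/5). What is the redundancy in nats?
0.0541 nats

Redundancy measures how far a source is from maximum entropy:
R = H_max - H(X)

Maximum entropy for 4 symbols: H_max = log_e(4) = 1.3863 nats
Actual entropy: H(X) = 1.3322 nats
Redundancy: R = 1.3863 - 1.3322 = 0.0541 nats

This redundancy represents potential for compression: the source could be compressed by 0.0541 nats per symbol.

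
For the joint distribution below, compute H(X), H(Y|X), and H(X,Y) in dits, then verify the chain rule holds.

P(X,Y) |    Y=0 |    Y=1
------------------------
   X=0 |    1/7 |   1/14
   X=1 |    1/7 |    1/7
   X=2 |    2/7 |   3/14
H(X,Y) = 0.7429, H(X) = 0.4493, H(Y|X) = 0.2935 (all in dits)

Chain rule: H(X,Y) = H(X) + H(Y|X)

Left side — joint entropy directly:
H(X,Y) = -Σ p(x,y) log p(x,y) = 0.7429 dits

Right side — compute H(Y|X) from the conditional distributions:
P(X) = (3/14, 2/7, 1/2), so H(X) = 0.4493 dits
H(Y|X) = Σ_x P(X=x) · H(Y|X=x):
  P(Y|X=0) = (2/3, 1/3), H(Y|X=0) = 0.2764, weight P(X=0) = 3/14
  P(Y|X=1) = (1/2, 1/2), H(Y|X=1) = 0.3010, weight P(X=1) = 2/7
  P(Y|X=2) = (4/7, 3/7), H(Y|X=2) = 0.2966, weight P(X=2) = 1/2
H(Y|X) = 0.2935 dits

H(X) + H(Y|X) = 0.4493 + 0.2935 = 0.7429 dits

Both sides equal 0.7429 dits. ✓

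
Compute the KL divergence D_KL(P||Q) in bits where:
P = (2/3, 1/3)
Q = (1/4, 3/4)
0.5534 bits

KL divergence: D_KL(P||Q) = Σ p(x) log(p(x)/q(x))

Computing term by term:
  x=0: 2/3 × log_2[(2/3)/(1/4)] = 2/3 × 1.4150 = 0.9434
  x=1: 1/3 × log_2[(1/3)/(3/4)] = 1/3 × -1.1699 = -0.3900

D_KL(P||Q) = 0.5534 bits

Note: KL divergence is always non-negative and equals 0 iff P = Q.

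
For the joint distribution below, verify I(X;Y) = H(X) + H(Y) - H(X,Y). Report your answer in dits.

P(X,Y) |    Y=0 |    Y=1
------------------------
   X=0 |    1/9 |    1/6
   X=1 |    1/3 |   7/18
I(X;Y) = 0.0007 dits

Mutual information has multiple equivalent forms:
- I(X;Y) = H(X) - H(X|Y)
- I(X;Y) = H(Y) - H(Y|X)
- I(X;Y) = H(X) + H(Y) - H(X,Y)

Computing all quantities:
H(X) = 0.2566, H(Y) = 0.2983, H(X,Y) = 0.5543
H(X|Y) = 0.2559, H(Y|X) = 0.2977

Verification:
H(X) - H(X|Y) = 0.2566 - 0.2559 = 0.0007
H(Y) - H(Y|X) = 0.2983 - 0.2977 = 0.0007
H(X) + H(Y) - H(X,Y) = 0.2566 + 0.2983 - 0.5543 = 0.0007

All forms give I(X;Y) = 0.0007 dits. ✓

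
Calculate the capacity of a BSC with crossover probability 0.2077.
0.2629 bits

For a binary symmetric channel (BSC) with error probability p:
Capacity C = 1 - H(p) bits per symbol

where H(p) = -p log₂(p) - (1-p) log₂(1-p) is the binary entropy function.

H(0.2077) = 0.7371 bits
C = 1 - 0.7371 = 0.2629 bits per symbol

This means we can reliably transmit up to 0.2629 bits of information per channel use.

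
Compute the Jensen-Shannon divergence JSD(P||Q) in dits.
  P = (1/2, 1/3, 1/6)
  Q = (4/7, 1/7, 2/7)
0.0125 dits

Jensen-Shannon divergence is:
JSD(P||Q) = 0.5 × D_KL(P||M) + 0.5 × D_KL(Q||M)
where M = 0.5 × (P + Q) is the mixture distribution.

M = 0.5 × (1/2, 1/3, 1/6) + 0.5 × (4/7, 1/7, 2/7) = (15/28, 5/21, 0.22619)

D_KL(P||M) = 0.0116 dits
D_KL(Q||M) = 0.0133 dits

JSD(P||Q) = 0.5 × 0.0116 + 0.5 × 0.0133 = 0.0125 dits

Unlike KL divergence, JSD is symmetric and bounded: 0 ≤ JSD ≤ log(2).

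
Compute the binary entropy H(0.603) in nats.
0.6718 nats

The binary entropy function is:
H(p) = -p log(p) - (1-p) log(1-p)

H(0.603) = -0.603 × log_e(0.603) - 0.397 × log_e(0.397)
H(0.603) = 0.6718 nats

Note: Binary entropy is maximized at p=0.5 (H=1 bit) and minimized at p=0 or p=1 (H=0).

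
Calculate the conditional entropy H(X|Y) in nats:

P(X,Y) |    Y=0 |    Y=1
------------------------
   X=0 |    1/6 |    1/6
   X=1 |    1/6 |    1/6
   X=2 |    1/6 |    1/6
1.0986 nats

Using the chain rule: H(X|Y) = H(X,Y) - H(Y)

First, compute H(X,Y) = 1.7918 nats

Marginal P(Y) = (1/2, 1/2)
H(Y) = 0.6931 nats

H(X|Y) = H(X,Y) - H(Y) = 1.7918 - 0.6931 = 1.0986 nats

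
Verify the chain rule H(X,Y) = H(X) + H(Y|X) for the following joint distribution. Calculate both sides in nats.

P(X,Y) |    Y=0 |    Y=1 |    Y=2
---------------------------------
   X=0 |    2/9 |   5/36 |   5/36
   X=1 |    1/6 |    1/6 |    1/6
H(X,Y) = 1.7785, H(X) = 0.6931, H(Y|X) = 1.0853 (all in nats)

Chain rule: H(X,Y) = H(X) + H(Y|X)

Left side — joint entropy directly:
H(X,Y) = -Σ p(x,y) log p(x,y) = 1.7785 nats

Right side — compute H(Y|X) from the conditional distributions:
P(X) = (1/2, 1/2), so H(X) = 0.6931 nats
H(Y|X) = Σ_x P(X=x) · H(Y|X=x):
  P(Y|X=0) = (4/9, 5/18, 5/18), H(Y|X=0) = 1.0720, weight P(X=0) = 1/2
  P(Y|X=1) = (1/3, 1/3, 1/3), H(Y|X=1) = 1.0986, weight P(X=1) = 1/2
H(Y|X) = 1.0853 nats

H(X) + H(Y|X) = 0.6931 + 1.0853 = 1.7785 nats

Both sides equal 1.7785 nats. ✓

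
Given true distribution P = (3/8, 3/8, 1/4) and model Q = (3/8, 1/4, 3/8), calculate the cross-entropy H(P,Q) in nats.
1.1329 nats

Cross-entropy: H(P,Q) = -Σ p(x) log q(x)

Alternatively: H(P,Q) = H(P) + D_KL(P||Q)
H(P) = 1.0822 nats
D_KL(P||Q) = 0.0507 nats

H(P,Q) = 1.0822 + 0.0507 = 1.1329 nats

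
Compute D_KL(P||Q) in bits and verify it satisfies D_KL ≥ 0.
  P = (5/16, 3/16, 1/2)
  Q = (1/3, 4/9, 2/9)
0.3224 bits

KL divergence satisfies the Gibbs inequality: D_KL(P||Q) ≥ 0 for all distributions P, Q.

D_KL(P||Q) = Σ p(x) log(p(x)/q(x))
Term by term:
  x=0: 5/16 × log_2[(5/16)/(1/3)] = -0.0291
  x=1: 3/16 × log_2[(3/16)/(4/9)] = -0.2335
  x=2: 1/2 × log_2[(1/2)/(2/9)] = 0.5850
D_KL(P||Q) = 0.3224 bits

D_KL(P||Q) = 0.3224 ≥ 0 ✓

This non-negativity is a fundamental property: relative entropy cannot be negative because it measures how different Q is from P.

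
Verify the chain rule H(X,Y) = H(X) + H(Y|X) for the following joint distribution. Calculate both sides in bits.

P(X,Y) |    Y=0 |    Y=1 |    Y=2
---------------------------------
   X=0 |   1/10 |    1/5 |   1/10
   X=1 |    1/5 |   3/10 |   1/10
H(X,Y) = 2.4464, H(X) = 0.9710, H(Y|X) = 1.4755 (all in bits)

Chain rule: H(X,Y) = H(X) + H(Y|X)

Left side — joint entropy directly:
H(X,Y) = -Σ p(x,y) log p(x,y) = 2.4464 bits

Right side — compute H(Y|X) from the conditional distributions:
P(X) = (2/5, 3/5), so H(X) = 0.9710 bits
H(Y|X) = Σ_x P(X=x) · H(Y|X=x):
  P(Y|X=0) = (1/4, 1/2, 1/4), H(Y|X=0) = 1.5000, weight P(X=0) = 2/5
  P(Y|X=1) = (1/3, 1/2, 1/6), H(Y|X=1) = 1.4591, weight P(X=1) = 3/5
H(Y|X) = 1.4755 bits

H(X) + H(Y|X) = 0.9710 + 1.4755 = 2.4464 bits

Both sides equal 2.4464 bits. ✓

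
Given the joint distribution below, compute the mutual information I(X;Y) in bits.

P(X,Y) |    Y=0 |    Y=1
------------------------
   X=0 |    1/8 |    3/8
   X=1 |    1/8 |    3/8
0.0000 bits

Mutual information: I(X;Y) = H(X) + H(Y) - H(X,Y)

Marginals:
P(X) = (1/2, 1/2), H(X) = 1.0000 bits
P(Y) = (1/4, 3/4), H(Y) = 0.8113 bits

Joint entropy: H(X,Y) = 1.8113 bits

I(X;Y) = 1.0000 + 0.8113 - 1.8113 = 0.0000 bits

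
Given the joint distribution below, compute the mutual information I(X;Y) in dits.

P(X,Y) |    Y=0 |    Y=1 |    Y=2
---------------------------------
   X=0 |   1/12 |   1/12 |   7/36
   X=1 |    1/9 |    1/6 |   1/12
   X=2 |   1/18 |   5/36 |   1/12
0.0212 dits

Mutual information: I(X;Y) = H(X) + H(Y) - H(X,Y)

Marginals:
P(X) = (13/36, 13/36, 5/18), H(X) = 0.4740 dits
P(Y) = (1/4, 7/18, 13/36), H(Y) = 0.4698 dits

Joint entropy: H(X,Y) = 0.9225 dits

I(X;Y) = 0.4740 + 0.4698 - 0.9225 = 0.0212 dits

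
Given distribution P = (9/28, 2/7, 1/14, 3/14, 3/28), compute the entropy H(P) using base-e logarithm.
1.4807 nats

Shannon entropy is H(X) = -Σ p(x) log p(x).

For P = (9/28, 2/7, 1/14, 3/14, 3/28):
H = -9/28 × log_e(9/28) -2/7 × log_e(2/7) -1/14 × log_e(1/14) -3/14 × log_e(3/14) -3/28 × log_e(3/28)
H = 1.4807 nats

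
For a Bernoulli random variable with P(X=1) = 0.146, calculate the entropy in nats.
0.4157 nats

The binary entropy function is:
H(p) = -p log(p) - (1-p) log(1-p)

H(0.146) = -0.146 × log_e(0.146) - 0.854 × log_e(0.854)
H(0.146) = 0.4157 nats

Note: Binary entropy is maximized at p=0.5 (H=1 bit) and minimized at p=0 or p=1 (H=0).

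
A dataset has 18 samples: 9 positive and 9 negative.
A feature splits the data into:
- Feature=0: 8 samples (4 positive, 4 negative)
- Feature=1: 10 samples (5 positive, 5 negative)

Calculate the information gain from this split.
0.0000 bits

Information Gain = H(Y) - H(Y|Feature)

Before split:
P(positive) = 9/18 = 0.5000
H(Y) = 1.0000 bits

After split:
Feature=0: H = 1.0000 bits (weight = 8/18)
Feature=1: H = 1.0000 bits (weight = 10/18)
H(Y|Feature) = (8/18)×1.0000 + (10/18)×1.0000 = 1.0000 bits

Information Gain = 1.0000 - 1.0000 = 0.0000 bits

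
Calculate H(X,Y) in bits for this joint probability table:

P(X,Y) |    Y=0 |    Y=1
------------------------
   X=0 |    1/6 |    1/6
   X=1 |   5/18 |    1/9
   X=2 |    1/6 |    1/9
2.5102 bits

Joint entropy is H(X,Y) = -Σ_{x,y} p(x,y) log p(x,y).

Summing over all non-zero entries:
H(X,Y) = -[1/6·log_2(1/6) + 1/6·log_2(1/6) + 5/18·log_2(5/18) + 1/9·log_2(1/9) + 1/6·log_2(1/6) + 1/9·log_2(1/9)]
H(X,Y) = 2.5102 bits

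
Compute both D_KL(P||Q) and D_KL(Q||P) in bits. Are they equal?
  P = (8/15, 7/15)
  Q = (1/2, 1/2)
D_KL(P||Q) = 0.0032, D_KL(Q||P) = 0.0032

KL divergence is not symmetric: D_KL(P||Q) ≠ D_KL(Q||P) in general.

D_KL(P||Q) = 0.0032 bits
D_KL(Q||P) = 0.0032 bits

In this case they happen to be equal (to 4 decimal places).

This asymmetry is why KL divergence is not a true distance metric.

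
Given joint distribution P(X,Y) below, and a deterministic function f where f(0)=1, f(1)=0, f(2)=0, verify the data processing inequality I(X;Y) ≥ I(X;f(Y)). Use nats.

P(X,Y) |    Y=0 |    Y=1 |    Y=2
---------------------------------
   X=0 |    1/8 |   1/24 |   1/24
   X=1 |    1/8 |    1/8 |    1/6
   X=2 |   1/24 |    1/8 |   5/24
I(X;Y) = 0.0805, I(X;f(Y)) = 0.0781, inequality holds: 0.0805 ≥ 0.0781

Data Processing Inequality: For any Markov chain X → Y → Z, we have I(X;Y) ≥ I(X;Z).

Here Z = f(Y) is a deterministic function of Y, forming X → Y → Z.

Original I(X;Y) = 0.0805 nats

After applying f:
P(X,Z) where Z=f(Y):
- P(X,Z=0) = P(X,Y=1) + P(X,Y=2)
- P(X,Z=1) = P(X,Y=0)

I(X;Z) = I(X;f(Y)) = 0.0781 nats

Verification: 0.0805 ≥ 0.0781 ✓

Information cannot be created by processing; the function f can only lose information about X.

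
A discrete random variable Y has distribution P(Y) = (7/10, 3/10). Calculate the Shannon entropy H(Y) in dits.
0.2653 dits

Shannon entropy is H(X) = -Σ p(x) log p(x).

For P = (7/10, 3/10):
H = -7/10 × log_10(7/10) -3/10 × log_10(3/10)
H = 0.2653 dits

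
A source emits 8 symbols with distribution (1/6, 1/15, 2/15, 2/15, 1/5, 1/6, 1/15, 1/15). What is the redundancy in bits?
0.1174 bits

Redundancy measures how far a source is from maximum entropy:
R = H_max - H(X)

Maximum entropy for 8 symbols: H_max = log_2(8) = 3.0000 bits
Actual entropy: H(X) = 2.8826 bits
Redundancy: R = 3.0000 - 2.8826 = 0.1174 bits

This redundancy represents potential for compression: the source could be compressed by 0.1174 bits per symbol.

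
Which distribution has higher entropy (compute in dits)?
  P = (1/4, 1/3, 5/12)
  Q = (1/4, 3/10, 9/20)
P

Computing entropies in dits:
H(P) = 0.4680
H(Q) = 0.4634

Distribution P has higher entropy.

Intuition: The distribution closer to uniform (more spread out) has higher entropy.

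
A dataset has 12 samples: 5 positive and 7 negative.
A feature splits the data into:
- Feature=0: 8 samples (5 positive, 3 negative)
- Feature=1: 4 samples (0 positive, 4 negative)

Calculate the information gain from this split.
0.3436 bits

Information Gain = H(Y) - H(Y|Feature)

Before split:
P(positive) = 5/12 = 0.4167
H(Y) = 0.9799 bits

After split:
Feature=0: H = 0.9544 bits (weight = 8/12)
Feature=1: H = 0.0000 bits (weight = 4/12)
H(Y|Feature) = (8/12)×0.9544 + (4/12)×0.0000 = 0.6363 bits

Information Gain = 0.9799 - 0.6363 = 0.3436 bits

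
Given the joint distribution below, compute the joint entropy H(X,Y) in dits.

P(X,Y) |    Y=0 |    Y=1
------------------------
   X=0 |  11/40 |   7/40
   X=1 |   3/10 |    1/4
0.5940 dits

Joint entropy is H(X,Y) = -Σ_{x,y} p(x,y) log p(x,y).

Summing over all non-zero entries:
H(X,Y) = -[11/40·log_10(11/40) + 7/40·log_10(7/40) + 3/10·log_10(3/10) + 1/4·log_10(1/4)]
H(X,Y) = 0.5940 dits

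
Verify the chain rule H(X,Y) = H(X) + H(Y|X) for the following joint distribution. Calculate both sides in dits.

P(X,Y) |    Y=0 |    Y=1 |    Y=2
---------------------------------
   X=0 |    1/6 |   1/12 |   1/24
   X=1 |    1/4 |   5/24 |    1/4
H(X,Y) = 0.7201, H(X) = 0.2622, H(Y|X) = 0.4579 (all in dits)

Chain rule: H(X,Y) = H(X) + H(Y|X)

Left side — joint entropy directly:
H(X,Y) = -Σ p(x,y) log p(x,y) = 0.7201 dits

Right side — compute H(Y|X) from the conditional distributions:
P(X) = (7/24, 17/24), so H(X) = 0.2622 dits
H(Y|X) = Σ_x P(X=x) · H(Y|X=x):
  P(Y|X=0) = (4/7, 2/7, 1/7), H(Y|X=0) = 0.4151, weight P(X=0) = 7/24
  P(Y|X=1) = (6/17, 5/17, 6/17), H(Y|X=1) = 0.4756, weight P(X=1) = 17/24
H(Y|X) = 0.4579 dits

H(X) + H(Y|X) = 0.2622 + 0.4579 = 0.7201 dits

Both sides equal 0.7201 dits. ✓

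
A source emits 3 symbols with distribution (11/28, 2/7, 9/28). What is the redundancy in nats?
0.0088 nats

Redundancy measures how far a source is from maximum entropy:
R = H_max - H(X)

Maximum entropy for 3 symbols: H_max = log_e(3) = 1.0986 nats
Actual entropy: H(X) = 1.0898 nats
Redundancy: R = 1.0986 - 1.0898 = 0.0088 nats

This redundancy represents potential for compression: the source could be compressed by 0.0088 nats per symbol.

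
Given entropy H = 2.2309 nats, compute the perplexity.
9.3082

Perplexity is e^H (or exp(H) for natural log).

H = 2.2309 nats
Perplexity = e^2.2309 = 9.3082

Interpretation: The model's uncertainty is equivalent to choosing uniformly among 9.3 options.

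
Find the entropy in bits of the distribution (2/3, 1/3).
0.9183 bits

Shannon entropy is H(X) = -Σ p(x) log p(x).

For P = (2/3, 1/3):
H = -2/3 × log_2(2/3) -1/3 × log_2(1/3)
H = 0.9183 bits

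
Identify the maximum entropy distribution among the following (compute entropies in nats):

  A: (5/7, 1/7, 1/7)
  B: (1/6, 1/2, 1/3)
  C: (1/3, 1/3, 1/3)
C

For a discrete distribution over n outcomes, entropy is maximized by the uniform distribution.

Computing entropies:
H(A) = 0.7963 nats
H(B) = 1.0114 nats
H(C) = 1.0986 nats

The uniform distribution (where all probabilities equal 1/3) achieves the maximum entropy of log_e(3) = 1.0986 nats.

Distribution C has the highest entropy.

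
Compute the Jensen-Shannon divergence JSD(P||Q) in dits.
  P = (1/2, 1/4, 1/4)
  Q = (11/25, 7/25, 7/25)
0.0008 dits

Jensen-Shannon divergence is:
JSD(P||Q) = 0.5 × D_KL(P||M) + 0.5 × D_KL(Q||M)
where M = 0.5 × (P + Q) is the mixture distribution.

M = 0.5 × (1/2, 1/4, 1/4) + 0.5 × (11/25, 7/25, 7/25) = (0.47, 0.265, 0.265)

D_KL(P||M) = 0.0008 dits
D_KL(Q||M) = 0.0008 dits

JSD(P||Q) = 0.5 × 0.0008 + 0.5 × 0.0008 = 0.0008 dits

Unlike KL divergence, JSD is symmetric and bounded: 0 ≤ JSD ≤ log(2).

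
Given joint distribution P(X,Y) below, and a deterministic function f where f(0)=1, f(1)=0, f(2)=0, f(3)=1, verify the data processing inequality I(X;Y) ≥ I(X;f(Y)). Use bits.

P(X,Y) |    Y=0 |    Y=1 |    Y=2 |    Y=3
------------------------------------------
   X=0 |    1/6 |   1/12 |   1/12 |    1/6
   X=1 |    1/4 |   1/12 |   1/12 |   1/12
I(X;Y) = 0.0325, I(X;f(Y)) = 0.0000, inequality holds: 0.0325 ≥ 0.0000

Data Processing Inequality: For any Markov chain X → Y → Z, we have I(X;Y) ≥ I(X;Z).

Here Z = f(Y) is a deterministic function of Y, forming X → Y → Z.

Original I(X;Y) = 0.0325 bits

After applying f:
P(X,Z) where Z=f(Y):
- P(X,Z=0) = P(X,Y=1) + P(X,Y=2)
- P(X,Z=1) = P(X,Y=0) + P(X,Y=3)

I(X;Z) = I(X;f(Y)) = 0.0000 bits

Verification: 0.0325 ≥ 0.0000 ✓

Information cannot be created by processing; the function f can only lose information about X.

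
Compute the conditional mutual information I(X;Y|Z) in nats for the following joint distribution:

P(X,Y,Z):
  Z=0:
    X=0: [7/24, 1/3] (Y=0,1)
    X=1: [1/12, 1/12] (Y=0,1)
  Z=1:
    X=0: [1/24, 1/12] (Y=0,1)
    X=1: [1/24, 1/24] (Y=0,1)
0.0032 nats

Conditional mutual information: I(X;Y|Z) = H(X|Z) + H(Y|Z) - H(X,Y|Z)

H(Z) = 0.5117
H(X,Z) = 1.0594 → H(X|Z) = 0.5476
H(Y,Z) = 1.1996 → H(Y|Z) = 0.6879
H(X,Y,Z) = 1.7441 → H(X,Y|Z) = 1.2323

I(X;Y|Z) = 0.5476 + 0.6879 - 1.2323 = 0.0032 nats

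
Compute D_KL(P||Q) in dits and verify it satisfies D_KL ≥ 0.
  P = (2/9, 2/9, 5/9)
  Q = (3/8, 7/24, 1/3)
0.0465 dits

KL divergence satisfies the Gibbs inequality: D_KL(P||Q) ≥ 0 for all distributions P, Q.

D_KL(P||Q) = Σ p(x) log(p(x)/q(x))
Term by term:
  x=0: 2/9 × log_10[(2/9)/(3/8)] = -0.0505
  x=1: 2/9 × log_10[(2/9)/(7/24)] = -0.0262
  x=2: 5/9 × log_10[(5/9)/(1/3)] = 0.1232
D_KL(P||Q) = 0.0465 dits

D_KL(P||Q) = 0.0465 ≥ 0 ✓

This non-negativity is a fundamental property: relative entropy cannot be negative because it measures how different Q is from P.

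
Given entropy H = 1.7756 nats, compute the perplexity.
5.9038

Perplexity is e^H (or exp(H) for natural log).

H = 1.7756 nats
Perplexity = e^1.7756 = 5.9038

Interpretation: The model's uncertainty is equivalent to choosing uniformly among 5.9 options.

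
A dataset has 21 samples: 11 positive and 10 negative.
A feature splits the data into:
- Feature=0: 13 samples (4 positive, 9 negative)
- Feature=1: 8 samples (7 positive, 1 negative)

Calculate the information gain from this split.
0.2400 bits

Information Gain = H(Y) - H(Y|Feature)

Before split:
P(positive) = 11/21 = 0.5238
H(Y) = 0.9984 bits

After split:
Feature=0: H = 0.8905 bits (weight = 13/21)
Feature=1: H = 0.5436 bits (weight = 8/21)
H(Y|Feature) = (13/21)×0.8905 + (8/21)×0.5436 = 0.7583 bits

Information Gain = 0.9984 - 0.7583 = 0.2400 bits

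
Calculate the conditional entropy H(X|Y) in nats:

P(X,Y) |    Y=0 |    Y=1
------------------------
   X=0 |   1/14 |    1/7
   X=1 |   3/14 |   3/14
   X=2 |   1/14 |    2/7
1.0214 nats

Using the chain rule: H(X|Y) = H(X,Y) - H(Y)

First, compute H(X,Y) = 1.6731 nats

Marginal P(Y) = (5/14, 9/14)
H(Y) = 0.6518 nats

H(X|Y) = H(X,Y) - H(Y) = 1.6731 - 0.6518 = 1.0214 nats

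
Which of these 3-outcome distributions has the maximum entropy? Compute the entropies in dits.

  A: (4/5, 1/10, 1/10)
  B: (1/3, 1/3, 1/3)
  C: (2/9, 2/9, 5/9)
B

For a discrete distribution over n outcomes, entropy is maximized by the uniform distribution.

Computing entropies:
H(A) = 0.2775 dits
H(B) = 0.4771 dits
H(C) = 0.4321 dits

The uniform distribution (where all probabilities equal 1/3) achieves the maximum entropy of log_10(3) = 0.4771 dits.

Distribution B has the highest entropy.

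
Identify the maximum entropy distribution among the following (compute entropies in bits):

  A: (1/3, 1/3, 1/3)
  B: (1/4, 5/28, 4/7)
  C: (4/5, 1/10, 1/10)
A

For a discrete distribution over n outcomes, entropy is maximized by the uniform distribution.

Computing entropies:
H(A) = 1.5850 bits
H(B) = 1.4052 bits
H(C) = 0.9219 bits

The uniform distribution (where all probabilities equal 1/3) achieves the maximum entropy of log_2(3) = 1.5850 bits.

Distribution A has the highest entropy.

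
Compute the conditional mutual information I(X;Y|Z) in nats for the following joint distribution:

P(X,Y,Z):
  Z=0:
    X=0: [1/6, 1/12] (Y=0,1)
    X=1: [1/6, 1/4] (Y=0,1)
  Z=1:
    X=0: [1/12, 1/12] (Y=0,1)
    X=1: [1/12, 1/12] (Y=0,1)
0.0225 nats

Conditional mutual information: I(X;Y|Z) = H(X|Z) + H(Y|Z) - H(X,Y|Z)

H(Z) = 0.6365
H(X,Z) = 1.3086 → H(X|Z) = 0.6721
H(Y,Z) = 1.3297 → H(Y|Z) = 0.6931
H(X,Y,Z) = 1.9792 → H(X,Y|Z) = 1.3427

I(X;Y|Z) = 0.6721 + 0.6931 - 1.3427 = 0.0225 nats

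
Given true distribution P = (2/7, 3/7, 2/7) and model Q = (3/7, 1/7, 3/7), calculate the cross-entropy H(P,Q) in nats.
1.3181 nats

Cross-entropy: H(P,Q) = -Σ p(x) log q(x)

Alternatively: H(P,Q) = H(P) + D_KL(P||Q)
H(P) = 1.0790 nats
D_KL(P||Q) = 0.2391 nats

H(P,Q) = 1.0790 + 0.2391 = 1.3181 nats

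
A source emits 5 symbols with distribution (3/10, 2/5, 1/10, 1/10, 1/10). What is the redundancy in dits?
0.0829 dits

Redundancy measures how far a source is from maximum entropy:
R = H_max - H(X)

Maximum entropy for 5 symbols: H_max = log_10(5) = 0.6990 dits
Actual entropy: H(X) = 0.6160 dits
Redundancy: R = 0.6990 - 0.6160 = 0.0829 dits

This redundancy represents potential for compression: the source could be compressed by 0.0829 dits per symbol.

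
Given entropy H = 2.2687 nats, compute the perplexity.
9.6668

Perplexity is e^H (or exp(H) for natural log).

H = 2.2687 nats
Perplexity = e^2.2687 = 9.6668

Interpretation: The model's uncertainty is equivalent to choosing uniformly among 9.7 options.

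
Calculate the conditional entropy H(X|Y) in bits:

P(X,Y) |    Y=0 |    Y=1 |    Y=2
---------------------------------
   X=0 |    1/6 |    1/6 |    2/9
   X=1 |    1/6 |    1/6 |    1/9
0.9728 bits

Using the chain rule: H(X|Y) = H(X,Y) - H(Y)

First, compute H(X,Y) = 2.5577 bits

Marginal P(Y) = (1/3, 1/3, 1/3)
H(Y) = 1.5850 bits

H(X|Y) = H(X,Y) - H(Y) = 2.5577 - 1.5850 = 0.9728 bits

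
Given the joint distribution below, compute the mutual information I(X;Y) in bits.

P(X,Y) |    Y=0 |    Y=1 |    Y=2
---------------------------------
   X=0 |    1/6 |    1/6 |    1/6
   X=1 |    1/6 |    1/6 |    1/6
0.0000 bits

Mutual information: I(X;Y) = H(X) + H(Y) - H(X,Y)

Marginals:
P(X) = (1/2, 1/2), H(X) = 1.0000 bits
P(Y) = (1/3, 1/3, 1/3), H(Y) = 1.5850 bits

Joint entropy: H(X,Y) = 2.5850 bits

I(X;Y) = 1.0000 + 1.5850 - 2.5850 = 0.0000 bits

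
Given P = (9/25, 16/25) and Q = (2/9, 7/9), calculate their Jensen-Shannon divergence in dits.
0.0050 dits

Jensen-Shannon divergence is:
JSD(P||Q) = 0.5 × D_KL(P||M) + 0.5 × D_KL(Q||M)
where M = 0.5 × (P + Q) is the mixture distribution.

M = 0.5 × (9/25, 16/25) + 0.5 × (2/9, 7/9) = (0.291111, 0.708889)

D_KL(P||M) = 0.0048 dits
D_KL(Q||M) = 0.0053 dits

JSD(P||Q) = 0.5 × 0.0048 + 0.5 × 0.0053 = 0.0050 dits

Unlike KL divergence, JSD is symmetric and bounded: 0 ≤ JSD ≤ log(2).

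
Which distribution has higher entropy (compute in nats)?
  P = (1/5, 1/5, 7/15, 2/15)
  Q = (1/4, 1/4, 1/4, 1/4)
Q

Computing entropies in nats:
H(P) = 1.2681
H(Q) = 1.3863

Distribution Q has higher entropy.

Intuition: The distribution closer to uniform (more spread out) has higher entropy.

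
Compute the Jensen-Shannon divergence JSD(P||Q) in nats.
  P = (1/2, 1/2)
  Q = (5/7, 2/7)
0.0243 nats

Jensen-Shannon divergence is:
JSD(P||Q) = 0.5 × D_KL(P||M) + 0.5 × D_KL(Q||M)
where M = 0.5 × (P + Q) is the mixture distribution.

M = 0.5 × (1/2, 1/2) + 0.5 × (5/7, 2/7) = (17/28, 11/28)

D_KL(P||M) = 0.0235 nats
D_KL(Q||M) = 0.0251 nats

JSD(P||Q) = 0.5 × 0.0235 + 0.5 × 0.0251 = 0.0243 nats

Unlike KL divergence, JSD is symmetric and bounded: 0 ≤ JSD ≤ log(2).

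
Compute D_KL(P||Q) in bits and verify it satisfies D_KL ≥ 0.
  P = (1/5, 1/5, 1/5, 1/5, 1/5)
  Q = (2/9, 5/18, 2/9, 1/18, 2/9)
0.1836 bits

KL divergence satisfies the Gibbs inequality: D_KL(P||Q) ≥ 0 for all distributions P, Q.

D_KL(P||Q) = Σ p(x) log(p(x)/q(x))
Term by term:
  x=0: 1/5 × log_2[(1/5)/(2/9)] = -0.0304
  x=1: 1/5 × log_2[(1/5)/(5/18)] = -0.0948
  x=2: 1/5 × log_2[(1/5)/(2/9)] = -0.0304
  x=3: 1/5 × log_2[(1/5)/(1/18)] = 0.3696
  x=4: 1/5 × log_2[(1/5)/(2/9)] = -0.0304
D_KL(P||Q) = 0.1836 bits

D_KL(P||Q) = 0.1836 ≥ 0 ✓

This non-negativity is a fundamental property: relative entropy cannot be negative because it measures how different Q is from P.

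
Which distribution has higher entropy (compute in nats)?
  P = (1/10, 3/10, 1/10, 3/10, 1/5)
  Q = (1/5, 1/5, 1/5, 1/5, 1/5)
Q

Computing entropies in nats:
H(P) = 1.5048
H(Q) = 1.6094

Distribution Q has higher entropy.

Intuition: The distribution closer to uniform (more spread out) has higher entropy.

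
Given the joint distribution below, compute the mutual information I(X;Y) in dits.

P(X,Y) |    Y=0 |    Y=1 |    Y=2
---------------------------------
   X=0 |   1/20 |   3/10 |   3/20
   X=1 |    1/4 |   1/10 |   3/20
0.0543 dits

Mutual information: I(X;Y) = H(X) + H(Y) - H(X,Y)

Marginals:
P(X) = (1/2, 1/2), H(X) = 0.3010 dits
P(Y) = (3/10, 2/5, 3/10), H(Y) = 0.4729 dits

Joint entropy: H(X,Y) = 0.7196 dits

I(X;Y) = 0.3010 + 0.4729 - 0.7196 = 0.0543 dits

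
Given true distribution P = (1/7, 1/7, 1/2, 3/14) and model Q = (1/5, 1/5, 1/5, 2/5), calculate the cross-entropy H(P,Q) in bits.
2.1076 bits

Cross-entropy: H(P,Q) = -Σ p(x) log q(x)

Alternatively: H(P,Q) = H(P) + D_KL(P||Q)
H(P) = 1.7783 bits
D_KL(P||Q) = 0.3293 bits

H(P,Q) = 1.7783 + 0.3293 = 2.1076 bits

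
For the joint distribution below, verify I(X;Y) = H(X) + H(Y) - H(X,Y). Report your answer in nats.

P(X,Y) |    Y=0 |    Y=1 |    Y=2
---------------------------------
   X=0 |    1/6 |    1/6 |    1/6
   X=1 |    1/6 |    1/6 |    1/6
I(X;Y) = 0.0000 nats

Mutual information has multiple equivalent forms:
- I(X;Y) = H(X) - H(X|Y)
- I(X;Y) = H(Y) - H(Y|X)
- I(X;Y) = H(X) + H(Y) - H(X,Y)

Computing all quantities:
H(X) = 0.6931, H(Y) = 1.0986, H(X,Y) = 1.7918
H(X|Y) = 0.6931, H(Y|X) = 1.0986

Verification:
H(X) - H(X|Y) = 0.6931 - 0.6931 = 0.0000
H(Y) - H(Y|X) = 1.0986 - 1.0986 = 0.0000
H(X) + H(Y) - H(X,Y) = 0.6931 + 1.0986 - 1.7918 = 0.0000

All forms give I(X;Y) = 0.0000 nats. ✓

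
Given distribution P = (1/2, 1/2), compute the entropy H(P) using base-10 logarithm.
0.3010 dits

Shannon entropy is H(X) = -Σ p(x) log p(x).

For P = (1/2, 1/2):
H = -1/2 × log_10(1/2) -1/2 × log_10(1/2)
H = 0.3010 dits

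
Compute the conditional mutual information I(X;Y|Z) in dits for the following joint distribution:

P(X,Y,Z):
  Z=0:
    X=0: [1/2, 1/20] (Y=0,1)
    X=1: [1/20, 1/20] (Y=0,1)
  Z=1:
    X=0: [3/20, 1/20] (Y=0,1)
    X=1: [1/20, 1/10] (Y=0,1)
0.0318 dits

Conditional mutual information: I(X;Y|Z) = H(X|Z) + H(Y|Z) - H(X,Y|Z)

H(Z) = 0.2812
H(X,Z) = 0.5062 → H(X|Z) = 0.2250
H(Y,Z) = 0.5062 → H(Y|Z) = 0.2250
H(X,Y,Z) = 0.6994 → H(X,Y|Z) = 0.4182

I(X;Y|Z) = 0.2250 + 0.2250 - 0.4182 = 0.0318 dits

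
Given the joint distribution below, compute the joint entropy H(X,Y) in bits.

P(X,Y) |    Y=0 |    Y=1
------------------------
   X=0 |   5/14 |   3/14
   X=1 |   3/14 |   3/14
1.9592 bits

Joint entropy is H(X,Y) = -Σ_{x,y} p(x,y) log p(x,y).

Summing over all non-zero entries:
H(X,Y) = -[5/14·log_2(5/14) + 3/14·log_2(3/14) + 3/14·log_2(3/14) + 3/14·log_2(3/14)]
H(X,Y) = 1.9592 bits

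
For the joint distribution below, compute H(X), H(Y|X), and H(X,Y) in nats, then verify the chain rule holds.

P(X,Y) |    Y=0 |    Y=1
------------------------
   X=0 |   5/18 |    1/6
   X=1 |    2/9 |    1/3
H(X,Y) = 1.3549, H(X) = 0.6870, H(Y|X) = 0.6679 (all in nats)

Chain rule: H(X,Y) = H(X) + H(Y|X)

Left side — joint entropy directly:
H(X,Y) = -Σ p(x,y) log p(x,y) = 1.3549 nats

Right side — compute H(Y|X) from the conditional distributions:
P(X) = (4/9, 5/9), so H(X) = 0.6870 nats
H(Y|X) = Σ_x P(X=x) · H(Y|X=x):
  P(Y|X=0) = (5/8, 3/8), H(Y|X=0) = 0.6616, weight P(X=0) = 4/9
  P(Y|X=1) = (2/5, 3/5), H(Y|X=1) = 0.6730, weight P(X=1) = 5/9
H(Y|X) = 0.6679 nats

H(X) + H(Y|X) = 0.6870 + 0.6679 = 1.3549 nats

Both sides equal 1.3549 nats. ✓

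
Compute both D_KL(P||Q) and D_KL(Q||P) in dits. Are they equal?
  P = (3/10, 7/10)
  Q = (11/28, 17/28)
D_KL(P||Q) = 0.0081, D_KL(Q||P) = 0.0085

KL divergence is not symmetric: D_KL(P||Q) ≠ D_KL(Q||P) in general.

D_KL(P||Q) = 0.0081 dits
D_KL(Q||P) = 0.0085 dits

No, they are not equal!

This asymmetry is why KL divergence is not a true distance metric.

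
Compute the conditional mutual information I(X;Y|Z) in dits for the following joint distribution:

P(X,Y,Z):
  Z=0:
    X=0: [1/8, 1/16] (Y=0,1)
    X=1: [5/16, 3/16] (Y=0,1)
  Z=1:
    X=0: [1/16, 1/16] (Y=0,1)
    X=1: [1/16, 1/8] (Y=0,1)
0.0021 dits

Conditional mutual information: I(X;Y|Z) = H(X|Z) + H(Y|Z) - H(X,Y|Z)

H(Z) = 0.2697
H(X,Z) = 0.5360 → H(X|Z) = 0.2663
H(Y,Z) = 0.5568 → H(Y|Z) = 0.2871
H(X,Y,Z) = 0.8210 → H(X,Y|Z) = 0.5512

I(X;Y|Z) = 0.2663 + 0.2871 - 0.5512 = 0.0021 dits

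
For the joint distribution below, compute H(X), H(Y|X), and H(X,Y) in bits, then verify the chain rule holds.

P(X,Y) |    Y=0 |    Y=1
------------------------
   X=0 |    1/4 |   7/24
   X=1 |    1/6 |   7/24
H(X,Y) = 1.9678, H(X) = 0.9950, H(Y|X) = 0.9728 (all in bits)

Chain rule: H(X,Y) = H(X) + H(Y|X)

Left side — joint entropy directly:
H(X,Y) = -Σ p(x,y) log p(x,y) = 1.9678 bits

Right side — compute H(Y|X) from the conditional distributions:
P(X) = (13/24, 11/24), so H(X) = 0.9950 bits
H(Y|X) = Σ_x P(X=x) · H(Y|X=x):
  P(Y|X=0) = (6/13, 7/13), H(Y|X=0) = 0.9957, weight P(X=0) = 13/24
  P(Y|X=1) = (4/11, 7/11), H(Y|X=1) = 0.9457, weight P(X=1) = 11/24
H(Y|X) = 0.9728 bits

H(X) + H(Y|X) = 0.9950 + 0.9728 = 1.9678 bits

Both sides equal 1.9678 bits. ✓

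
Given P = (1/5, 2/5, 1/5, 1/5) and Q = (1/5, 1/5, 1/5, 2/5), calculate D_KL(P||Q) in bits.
0.2000 bits

KL divergence: D_KL(P||Q) = Σ p(x) log(p(x)/q(x))

Computing term by term:
  x=0: 1/5 × log_2[(1/5)/(1/5)] = 1/5 × 0.0000 = 0.0000
  x=1: 2/5 × log_2[(2/5)/(1/5)] = 2/5 × 1.0000 = 0.4000
  x=2: 1/5 × log_2[(1/5)/(1/5)] = 1/5 × 0.0000 = 0.0000
  x=3: 1/5 × log_2[(1/5)/(2/5)] = 1/5 × -1.0000 = -0.2000

D_KL(P||Q) = 0.2000 bits

Note: KL divergence is always non-negative and equals 0 iff P = Q.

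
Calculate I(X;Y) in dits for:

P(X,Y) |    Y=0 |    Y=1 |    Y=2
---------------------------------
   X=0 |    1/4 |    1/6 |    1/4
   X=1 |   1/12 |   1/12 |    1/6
0.0041 dits

Mutual information: I(X;Y) = H(X) + H(Y) - H(X,Y)

Marginals:
P(X) = (2/3, 1/3), H(X) = 0.2764 dits
P(Y) = (1/3, 1/4, 5/12), H(Y) = 0.4680 dits

Joint entropy: H(X,Y) = 0.7403 dits

I(X;Y) = 0.2764 + 0.4680 - 0.7403 = 0.0041 dits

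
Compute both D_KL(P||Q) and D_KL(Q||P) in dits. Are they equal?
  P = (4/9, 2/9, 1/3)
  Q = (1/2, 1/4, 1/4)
D_KL(P||Q) = 0.0075, D_KL(Q||P) = 0.0071

KL divergence is not symmetric: D_KL(P||Q) ≠ D_KL(Q||P) in general.

D_KL(P||Q) = 0.0075 dits
D_KL(Q||P) = 0.0071 dits

No, they are not equal!

This asymmetry is why KL divergence is not a true distance metric.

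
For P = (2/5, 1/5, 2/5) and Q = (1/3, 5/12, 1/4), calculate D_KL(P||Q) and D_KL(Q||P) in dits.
D_KL(P||Q) = 0.0496, D_KL(Q||P) = 0.0554

KL divergence is not symmetric: D_KL(P||Q) ≠ D_KL(Q||P) in general.

D_KL(P||Q) = 0.0496 dits
D_KL(Q||P) = 0.0554 dits

No, they are not equal!

This asymmetry is why KL divergence is not a true distance metric.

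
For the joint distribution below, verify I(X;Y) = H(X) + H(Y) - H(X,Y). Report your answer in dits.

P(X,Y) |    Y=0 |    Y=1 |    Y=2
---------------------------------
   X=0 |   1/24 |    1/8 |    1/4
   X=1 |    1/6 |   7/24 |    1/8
I(X;Y) = 0.0355 dits

Mutual information has multiple equivalent forms:
- I(X;Y) = H(X) - H(X|Y)
- I(X;Y) = H(Y) - H(Y|X)
- I(X;Y) = H(X) + H(Y) - H(X,Y)

Computing all quantities:
H(X) = 0.2950, H(Y) = 0.4601, H(X,Y) = 0.7196
H(X|Y) = 0.2595, H(Y|X) = 0.4246

Verification:
H(X) - H(X|Y) = 0.2950 - 0.2595 = 0.0355
H(Y) - H(Y|X) = 0.4601 - 0.4246 = 0.0355
H(X) + H(Y) - H(X,Y) = 0.2950 + 0.4601 - 0.7196 = 0.0355

All forms give I(X;Y) = 0.0355 dits. ✓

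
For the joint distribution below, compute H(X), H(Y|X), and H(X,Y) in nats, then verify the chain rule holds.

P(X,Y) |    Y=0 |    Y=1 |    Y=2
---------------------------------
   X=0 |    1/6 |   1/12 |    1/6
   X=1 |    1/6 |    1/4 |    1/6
H(X,Y) = 1.7482, H(X) = 0.6792, H(Y|X) = 1.0690 (all in nats)

Chain rule: H(X,Y) = H(X) + H(Y|X)

Left side — joint entropy directly:
H(X,Y) = -Σ p(x,y) log p(x,y) = 1.7482 nats

Right side — compute H(Y|X) from the conditional distributions:
P(X) = (5/12, 7/12), so H(X) = 0.6792 nats
H(Y|X) = Σ_x P(X=x) · H(Y|X=x):
  P(Y|X=0) = (2/5, 1/5, 2/5), H(Y|X=0) = 1.0549, weight P(X=0) = 5/12
  P(Y|X=1) = (2/7, 3/7, 2/7), H(Y|X=1) = 1.0790, weight P(X=1) = 7/12
H(Y|X) = 1.0690 nats

H(X) + H(Y|X) = 0.6792 + 1.0690 = 1.7482 nats

Both sides equal 1.7482 nats. ✓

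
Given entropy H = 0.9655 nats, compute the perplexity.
2.6261

Perplexity is e^H (or exp(H) for natural log).

H = 0.9655 nats
Perplexity = e^0.9655 = 2.6261

Interpretation: The model's uncertainty is equivalent to choosing uniformly among 2.6 options.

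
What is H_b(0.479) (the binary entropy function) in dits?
0.3006 dits

The binary entropy function is:
H(p) = -p log(p) - (1-p) log(1-p)

H(0.479) = -0.479 × log_10(0.479) - 0.521 × log_10(0.521)
H(0.479) = 0.3006 dits

Note: Binary entropy is maximized at p=0.5 (H=1 bit) and minimized at p=0 or p=1 (H=0).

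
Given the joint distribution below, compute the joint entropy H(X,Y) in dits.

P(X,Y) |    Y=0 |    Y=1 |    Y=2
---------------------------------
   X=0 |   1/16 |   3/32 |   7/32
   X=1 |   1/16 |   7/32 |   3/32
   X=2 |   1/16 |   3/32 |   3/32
0.9001 dits

Joint entropy is H(X,Y) = -Σ_{x,y} p(x,y) log p(x,y).

Summing over all non-zero entries:
H(X,Y) = -[1/16·log_10(1/16) + 3/32·log_10(3/32) + 7/32·log_10(7/32) + 1/16·log_10(1/16) + 7/32·log_10(7/32) + 3/32·log_10(3/32) + 1/16·log_10(1/16) + 3/32·log_10(3/32) + 3/32·log_10(3/32)]
H(X,Y) = 0.9001 dits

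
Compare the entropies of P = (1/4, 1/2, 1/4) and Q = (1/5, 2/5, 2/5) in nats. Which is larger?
Q

Computing entropies in nats:
H(P) = 1.0397
H(Q) = 1.0549

Distribution Q has higher entropy.

Intuition: The distribution closer to uniform (more spread out) has higher entropy.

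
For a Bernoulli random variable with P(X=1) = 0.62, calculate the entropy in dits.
0.2884 dits

The binary entropy function is:
H(p) = -p log(p) - (1-p) log(1-p)

H(0.62) = -0.62 × log_10(0.62) - 0.38 × log_10(0.38)
H(0.62) = 0.2884 dits

Note: Binary entropy is maximized at p=0.5 (H=1 bit) and minimized at p=0 or p=1 (H=0).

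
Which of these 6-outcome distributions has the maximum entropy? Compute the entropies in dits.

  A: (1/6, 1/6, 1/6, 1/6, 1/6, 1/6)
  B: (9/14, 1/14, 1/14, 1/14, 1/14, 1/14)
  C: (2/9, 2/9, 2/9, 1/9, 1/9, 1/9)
A

For a discrete distribution over n outcomes, entropy is maximized by the uniform distribution.

Computing entropies:
H(A) = 0.7782 dits
H(B) = 0.5327 dits
H(C) = 0.7536 dits

The uniform distribution (where all probabilities equal 1/6) achieves the maximum entropy of log_10(6) = 0.7782 dits.

Distribution A has the highest entropy.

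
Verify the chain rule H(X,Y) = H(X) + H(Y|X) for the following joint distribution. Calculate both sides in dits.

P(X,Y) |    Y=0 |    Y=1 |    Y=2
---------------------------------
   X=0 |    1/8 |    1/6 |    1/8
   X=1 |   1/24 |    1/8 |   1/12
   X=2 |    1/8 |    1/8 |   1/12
H(X,Y) = 0.9315, H(X) = 0.4680, H(Y|X) = 0.4635 (all in dits)

Chain rule: H(X,Y) = H(X) + H(Y|X)

Left side — joint entropy directly:
H(X,Y) = -Σ p(x,y) log p(x,y) = 0.9315 dits

Right side — compute H(Y|X) from the conditional distributions:
P(X) = (5/12, 1/4, 1/3), so H(X) = 0.4680 dits
H(Y|X) = Σ_x P(X=x) · H(Y|X=x):
  P(Y|X=0) = (3/10, 2/5, 3/10), H(Y|X=0) = 0.4729, weight P(X=0) = 5/12
  P(Y|X=1) = (1/6, 1/2, 1/3), H(Y|X=1) = 0.4392, weight P(X=1) = 1/4
  P(Y|X=2) = (3/8, 3/8, 1/4), H(Y|X=2) = 0.4700, weight P(X=2) = 1/3
H(Y|X) = 0.4635 dits

H(X) + H(Y|X) = 0.4680 + 0.4635 = 0.9315 dits

Both sides equal 0.9315 dits. ✓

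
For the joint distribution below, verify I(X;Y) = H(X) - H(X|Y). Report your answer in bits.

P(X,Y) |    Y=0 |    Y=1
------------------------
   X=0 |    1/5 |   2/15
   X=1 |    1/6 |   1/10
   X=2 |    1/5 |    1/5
I(X;Y) = 0.0090 bits

Mutual information has multiple equivalent forms:
- I(X;Y) = H(X) - H(X|Y)
- I(X;Y) = H(Y) - H(Y|X)
- I(X;Y) = H(X) + H(Y) - H(X,Y)

Computing all quantities:
H(X) = 1.5656, H(Y) = 0.9871, H(X,Y) = 2.5438
H(X|Y) = 1.5566, H(Y|X) = 0.9782

Verification:
H(X) - H(X|Y) = 1.5656 - 1.5566 = 0.0090
H(Y) - H(Y|X) = 0.9871 - 0.9782 = 0.0090
H(X) + H(Y) - H(X,Y) = 1.5656 + 0.9871 - 2.5438 = 0.0090

All forms give I(X;Y) = 0.0090 bits. ✓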